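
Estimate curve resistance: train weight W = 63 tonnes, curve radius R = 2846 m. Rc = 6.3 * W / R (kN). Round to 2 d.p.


Rc = 6.3 * W / R
Rc = 6.3 * 63 / 2846
Rc = 396.9 / 2846
Rc = 0.14 kN

0.14


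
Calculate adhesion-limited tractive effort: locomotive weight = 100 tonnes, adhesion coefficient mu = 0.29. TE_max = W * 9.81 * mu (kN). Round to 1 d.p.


TE_max = W * g * mu
TE_max = 100 * 9.81 * 0.29
TE_max = 981.0 * 0.29
TE_max = 284.5 kN

284.5


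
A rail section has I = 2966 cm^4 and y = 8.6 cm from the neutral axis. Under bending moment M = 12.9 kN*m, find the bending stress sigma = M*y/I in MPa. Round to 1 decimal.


Convert units:
M = 12.9 kN*m = 12900000 N*mm
y = 8.6 cm = 86 mm
I = 2966 cm^4 = 29660000 mm^4
sigma = 12900000 * 86 / 29660000
sigma = 37.4 MPa

37.4


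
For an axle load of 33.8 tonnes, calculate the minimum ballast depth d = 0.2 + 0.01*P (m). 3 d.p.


d = 0.2 + 0.01 * 33.8
d = 0.2 + 0.338
d = 0.538 m

0.538


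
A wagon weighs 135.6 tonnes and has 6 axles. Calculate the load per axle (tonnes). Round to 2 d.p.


Load per axle = total weight / number of axles
Load = 135.6 / 6
Load = 22.60 tonnes

22.60


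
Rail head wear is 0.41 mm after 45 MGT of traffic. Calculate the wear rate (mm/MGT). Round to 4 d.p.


Wear rate = total wear / cumulative tonnage
Rate = 0.41 / 45
Rate = 0.0091 mm/MGT

0.0091


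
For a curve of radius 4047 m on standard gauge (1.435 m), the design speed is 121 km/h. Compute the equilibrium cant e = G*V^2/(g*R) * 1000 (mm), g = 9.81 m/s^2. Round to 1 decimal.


Convert speed: V = 121 / 3.6 = 33.6111 m/s
Apply formula: e = 1.435 * 33.6111^2 / (9.81 * 4047)
e = 1.435 * 1129.7068 / 39701.07
e = 0.040833 m = 40.8 mm

40.8


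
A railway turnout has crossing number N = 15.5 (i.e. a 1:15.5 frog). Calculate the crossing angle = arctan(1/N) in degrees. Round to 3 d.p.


1/N = 1/15.5 = 0.064516
angle = arctan(0.064516) = 0.064427 rad
angle = 0.064427 * 180/pi = 3.691 degrees

3.691


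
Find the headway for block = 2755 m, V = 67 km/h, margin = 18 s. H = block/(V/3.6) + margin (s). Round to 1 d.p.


V = 67 / 3.6 = 18.6111 m/s
Block traversal time = 2755 / 18.6111 = 148.0299 s
Headway = 148.0299 + 18
Headway = 166.0 s

166.0


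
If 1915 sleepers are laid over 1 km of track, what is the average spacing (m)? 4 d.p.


Spacing = 1000 m / number of sleepers
Spacing = 1000 / 1915
Spacing = 0.5222 m

0.5222


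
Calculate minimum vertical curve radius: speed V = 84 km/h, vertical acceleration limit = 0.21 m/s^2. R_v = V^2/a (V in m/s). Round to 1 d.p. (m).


Convert speed: V = 84 / 3.6 = 23.3333 m/s
V^2 = 544.4444 m^2/s^2
R_v = 544.4444 / 0.21
R_v = 2592.6 m

2592.6


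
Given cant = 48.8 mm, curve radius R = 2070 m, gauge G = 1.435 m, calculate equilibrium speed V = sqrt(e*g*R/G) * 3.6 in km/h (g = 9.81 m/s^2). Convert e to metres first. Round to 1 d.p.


Convert cant: e = 48.8 mm = 0.0488 m
V_ms = sqrt(0.0488 * 9.81 * 2070 / 1.435)
V_ms = sqrt(690.56931) = 26.2787 m/s
V = 26.2787 * 3.6 = 94.6 km/h

94.6


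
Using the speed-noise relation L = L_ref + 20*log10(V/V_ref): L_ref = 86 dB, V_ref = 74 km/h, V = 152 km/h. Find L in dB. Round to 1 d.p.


V/V_ref = 152 / 74 = 2.054054
log10(2.054054) = 0.312612
20 * 0.312612 = 6.2522
L = 86 + 6.2522 = 92.3 dB

92.3


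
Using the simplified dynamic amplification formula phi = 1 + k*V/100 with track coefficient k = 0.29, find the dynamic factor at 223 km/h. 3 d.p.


phi = 1 + k * V / 100
phi = 1 + 0.29 * 223 / 100
phi = 1 + 0.6467
phi = 1.647

1.647


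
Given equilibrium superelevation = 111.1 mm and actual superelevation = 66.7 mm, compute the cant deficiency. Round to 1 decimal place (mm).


Cant deficiency = equilibrium cant - actual cant
CD = 111.1 - 66.7
CD = 44.4 mm

44.4


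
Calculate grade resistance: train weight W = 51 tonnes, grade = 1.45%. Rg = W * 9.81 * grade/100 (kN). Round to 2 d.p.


Rg = W * 9.81 * grade / 100
Rg = 51 * 9.81 * 1.45 / 100
Rg = 500.31 * 0.0145
Rg = 7.25 kN

7.25


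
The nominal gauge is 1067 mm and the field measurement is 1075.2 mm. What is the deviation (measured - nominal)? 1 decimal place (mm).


Deviation = measured - nominal
Deviation = 1075.2 - 1067
Deviation = 8.2 mm

8.2


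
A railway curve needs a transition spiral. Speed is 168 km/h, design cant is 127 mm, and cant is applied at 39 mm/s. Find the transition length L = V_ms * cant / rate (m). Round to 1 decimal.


Convert speed: V = 168 / 3.6 = 46.6667 m/s
L = 46.6667 * 127 / 39
L = 5926.6667 / 39
L = 152.0 m

152.0


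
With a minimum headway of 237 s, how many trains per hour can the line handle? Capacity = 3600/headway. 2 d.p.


Capacity = 3600 / headway
Capacity = 3600 / 237
Capacity = 15.19 trains/hour

15.19


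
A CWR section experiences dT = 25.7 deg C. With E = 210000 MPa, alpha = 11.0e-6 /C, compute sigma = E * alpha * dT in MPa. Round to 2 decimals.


sigma = E * alpha * dT
sigma = 210000 * 11.0e-6 * 25.7
sigma = 2.31 * 25.7
sigma = 59.37 MPa

59.37


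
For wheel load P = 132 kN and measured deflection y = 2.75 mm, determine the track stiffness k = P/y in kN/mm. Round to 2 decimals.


Track stiffness k = P / y
k = 132 / 2.75
k = 48.00 kN/mm

48.00


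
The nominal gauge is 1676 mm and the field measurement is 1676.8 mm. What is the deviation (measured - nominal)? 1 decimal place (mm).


Deviation = measured - nominal
Deviation = 1676.8 - 1676
Deviation = 0.8 mm

0.8


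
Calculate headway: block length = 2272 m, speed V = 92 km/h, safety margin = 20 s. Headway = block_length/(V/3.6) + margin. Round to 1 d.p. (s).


V = 92 / 3.6 = 25.5556 m/s
Block traversal time = 2272 / 25.5556 = 88.9043 s
Headway = 88.9043 + 20
Headway = 108.9 s

108.9


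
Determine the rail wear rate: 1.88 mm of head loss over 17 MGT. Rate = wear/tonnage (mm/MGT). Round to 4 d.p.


Wear rate = total wear / cumulative tonnage
Rate = 1.88 / 17
Rate = 0.1106 mm/MGT

0.1106


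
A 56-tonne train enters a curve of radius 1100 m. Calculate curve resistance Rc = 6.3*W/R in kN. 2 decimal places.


Rc = 6.3 * W / R
Rc = 6.3 * 56 / 1100
Rc = 352.8 / 1100
Rc = 0.32 kN

0.32


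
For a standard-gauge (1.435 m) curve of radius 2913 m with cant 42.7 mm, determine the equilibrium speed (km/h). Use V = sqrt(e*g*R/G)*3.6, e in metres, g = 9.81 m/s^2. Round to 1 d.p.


Convert cant: e = 42.7 mm = 0.0427 m
V_ms = sqrt(0.0427 * 9.81 * 2913 / 1.435)
V_ms = sqrt(850.326015) = 29.1604 m/s
V = 29.1604 * 3.6 = 105.0 km/h

105.0


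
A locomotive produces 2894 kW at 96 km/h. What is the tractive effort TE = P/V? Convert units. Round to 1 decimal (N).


Convert: P = 2894 kW = 2894000 W
V = 96 / 3.6 = 26.6667 m/s
TE = 2894000 / 26.6667
TE = 108525.0 N

108525.0


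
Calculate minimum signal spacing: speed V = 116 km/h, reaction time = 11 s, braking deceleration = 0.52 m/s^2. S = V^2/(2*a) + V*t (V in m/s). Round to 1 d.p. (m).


V = 116 / 3.6 = 32.2222 m/s
Braking distance = 32.2222^2 / (2*0.52) = 998.3381 m
Sighting distance = 32.2222 * 11 = 354.4444 m
S = 998.3381 + 354.4444 = 1352.8 m

1352.8


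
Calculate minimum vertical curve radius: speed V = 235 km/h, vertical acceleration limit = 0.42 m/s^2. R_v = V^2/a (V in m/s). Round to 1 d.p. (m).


Convert speed: V = 235 / 3.6 = 65.2778 m/s
V^2 = 4261.1883 m^2/s^2
R_v = 4261.1883 / 0.42
R_v = 10145.7 m

10145.7


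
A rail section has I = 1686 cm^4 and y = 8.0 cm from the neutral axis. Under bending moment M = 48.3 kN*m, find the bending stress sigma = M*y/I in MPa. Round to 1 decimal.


Convert units:
M = 48.3 kN*m = 48300000 N*mm
y = 8.0 cm = 80 mm
I = 1686 cm^4 = 16860000 mm^4
sigma = 48300000 * 80 / 16860000
sigma = 229.2 MPa

229.2


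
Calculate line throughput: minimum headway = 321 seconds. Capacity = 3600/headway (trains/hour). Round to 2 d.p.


Capacity = 3600 / headway
Capacity = 3600 / 321
Capacity = 11.21 trains/hour

11.21


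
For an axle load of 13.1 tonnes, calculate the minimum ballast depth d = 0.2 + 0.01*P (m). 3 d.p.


d = 0.2 + 0.01 * 13.1
d = 0.2 + 0.131
d = 0.331 m

0.331


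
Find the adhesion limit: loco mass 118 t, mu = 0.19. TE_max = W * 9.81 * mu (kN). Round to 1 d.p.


TE_max = W * g * mu
TE_max = 118 * 9.81 * 0.19
TE_max = 1157.58 * 0.19
TE_max = 219.9 kN

219.9


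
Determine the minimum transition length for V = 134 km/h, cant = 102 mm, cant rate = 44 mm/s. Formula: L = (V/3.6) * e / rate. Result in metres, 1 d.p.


Convert speed: V = 134 / 3.6 = 37.2222 m/s
L = 37.2222 * 102 / 44
L = 3796.6667 / 44
L = 86.3 m

86.3


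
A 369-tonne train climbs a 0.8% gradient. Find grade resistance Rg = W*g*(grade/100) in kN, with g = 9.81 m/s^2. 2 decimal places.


Rg = W * 9.81 * grade / 100
Rg = 369 * 9.81 * 0.8 / 100
Rg = 3619.89 * 0.008
Rg = 28.96 kN

28.96


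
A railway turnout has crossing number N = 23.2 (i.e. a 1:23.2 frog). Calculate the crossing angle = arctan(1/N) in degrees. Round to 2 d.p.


1/N = 1/23.2 = 0.043103
angle = arctan(0.043103) = 0.043077 rad
angle = 0.043077 * 180/pi = 2.47 degrees

2.47


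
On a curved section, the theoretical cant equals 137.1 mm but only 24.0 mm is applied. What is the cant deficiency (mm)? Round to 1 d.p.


Cant deficiency = equilibrium cant - actual cant
CD = 137.1 - 24.0
CD = 113.1 mm

113.1


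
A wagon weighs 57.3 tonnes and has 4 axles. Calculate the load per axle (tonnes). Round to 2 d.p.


Load per axle = total weight / number of axles
Load = 57.3 / 4
Load = 14.33 tonnes

14.33


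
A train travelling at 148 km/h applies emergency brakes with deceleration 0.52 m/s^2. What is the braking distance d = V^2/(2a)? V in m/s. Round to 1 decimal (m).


Convert speed: V = 148 / 3.6 = 41.1111 m/s
V^2 = 1690.1235
d = 1690.1235 / (2 * 0.52)
d = 1690.1235 / 1.04
d = 1625.1 m

1625.1


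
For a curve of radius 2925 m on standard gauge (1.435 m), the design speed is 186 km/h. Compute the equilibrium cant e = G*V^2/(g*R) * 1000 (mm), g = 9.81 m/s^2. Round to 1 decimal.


Convert speed: V = 186 / 3.6 = 51.6667 m/s
Apply formula: e = 1.435 * 51.6667^2 / (9.81 * 2925)
e = 1.435 * 2669.4444 / 28694.25
e = 0.133499 m = 133.5 mm

133.5


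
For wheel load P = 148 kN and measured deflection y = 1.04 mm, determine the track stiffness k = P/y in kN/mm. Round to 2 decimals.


Track stiffness k = P / y
k = 148 / 1.04
k = 142.31 kN/mm

142.31


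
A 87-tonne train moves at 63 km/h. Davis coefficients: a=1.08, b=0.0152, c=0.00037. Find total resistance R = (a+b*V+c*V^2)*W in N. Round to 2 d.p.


b*V = 0.0152 * 63 = 0.9576
c*V^2 = 0.00037 * 3969 = 1.46853
R_per_t = 1.08 + 0.9576 + 1.46853 = 3.50613 N/t
R_total = 3.50613 * 87 = 305.03 N

305.03


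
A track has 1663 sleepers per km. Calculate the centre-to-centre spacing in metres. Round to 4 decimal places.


Spacing = 1000 m / number of sleepers
Spacing = 1000 / 1663
Spacing = 0.6013 m

0.6013


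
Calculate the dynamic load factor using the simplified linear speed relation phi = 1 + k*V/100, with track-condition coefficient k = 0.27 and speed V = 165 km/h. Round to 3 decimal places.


phi = 1 + k * V / 100
phi = 1 + 0.27 * 165 / 100
phi = 1 + 0.4455
phi = 1.446

1.446


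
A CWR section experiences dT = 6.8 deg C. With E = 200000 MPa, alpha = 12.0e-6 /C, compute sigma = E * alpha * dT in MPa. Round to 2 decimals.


sigma = E * alpha * dT
sigma = 200000 * 12.0e-6 * 6.8
sigma = 2.4 * 6.8
sigma = 16.32 MPa

16.32


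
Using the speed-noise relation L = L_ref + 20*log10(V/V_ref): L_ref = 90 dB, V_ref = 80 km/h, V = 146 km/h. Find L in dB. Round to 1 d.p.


V/V_ref = 146 / 80 = 1.825
log10(1.825) = 0.261263
20 * 0.261263 = 5.2253
L = 90 + 5.2253 = 95.2 dB

95.2


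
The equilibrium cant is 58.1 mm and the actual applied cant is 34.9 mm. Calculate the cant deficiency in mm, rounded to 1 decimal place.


Cant deficiency = equilibrium cant - actual cant
CD = 58.1 - 34.9
CD = 23.2 mm

23.2


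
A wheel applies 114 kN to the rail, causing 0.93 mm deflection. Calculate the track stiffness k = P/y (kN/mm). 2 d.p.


Track stiffness k = P / y
k = 114 / 0.93
k = 122.58 kN/mm

122.58


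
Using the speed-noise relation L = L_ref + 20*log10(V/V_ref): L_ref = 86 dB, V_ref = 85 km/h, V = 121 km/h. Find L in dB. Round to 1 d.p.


V/V_ref = 121 / 85 = 1.423529
log10(1.423529) = 0.153366
20 * 0.153366 = 3.0673
L = 86 + 3.0673 = 89.1 dB

89.1


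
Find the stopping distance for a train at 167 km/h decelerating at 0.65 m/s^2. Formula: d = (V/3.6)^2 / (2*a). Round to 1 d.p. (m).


Convert speed: V = 167 / 3.6 = 46.3889 m/s
V^2 = 2151.929
d = 2151.929 / (2 * 0.65)
d = 2151.929 / 1.3
d = 1655.3 m

1655.3


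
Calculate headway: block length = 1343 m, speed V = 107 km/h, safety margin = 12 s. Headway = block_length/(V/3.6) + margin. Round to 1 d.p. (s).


V = 107 / 3.6 = 29.7222 m/s
Block traversal time = 1343 / 29.7222 = 45.185 s
Headway = 45.185 + 12
Headway = 57.2 s

57.2


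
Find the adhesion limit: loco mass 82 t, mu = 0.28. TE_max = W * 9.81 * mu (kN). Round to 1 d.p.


TE_max = W * g * mu
TE_max = 82 * 9.81 * 0.28
TE_max = 804.42 * 0.28
TE_max = 225.2 kN

225.2


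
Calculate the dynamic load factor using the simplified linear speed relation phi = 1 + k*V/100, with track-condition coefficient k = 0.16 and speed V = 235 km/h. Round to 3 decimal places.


phi = 1 + k * V / 100
phi = 1 + 0.16 * 235 / 100
phi = 1 + 0.376
phi = 1.376

1.376


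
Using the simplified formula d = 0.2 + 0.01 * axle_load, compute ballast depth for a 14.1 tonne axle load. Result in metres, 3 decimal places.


d = 0.2 + 0.01 * 14.1
d = 0.2 + 0.141
d = 0.341 m

0.341


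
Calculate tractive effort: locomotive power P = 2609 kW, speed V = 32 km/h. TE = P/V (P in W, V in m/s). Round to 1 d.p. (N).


Convert: P = 2609 kW = 2609000 W
V = 32 / 3.6 = 8.8889 m/s
TE = 2609000 / 8.8889
TE = 293512.5 N

293512.5


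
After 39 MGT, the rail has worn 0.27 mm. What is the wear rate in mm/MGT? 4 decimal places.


Wear rate = total wear / cumulative tonnage
Rate = 0.27 / 39
Rate = 0.0069 mm/MGT

0.0069


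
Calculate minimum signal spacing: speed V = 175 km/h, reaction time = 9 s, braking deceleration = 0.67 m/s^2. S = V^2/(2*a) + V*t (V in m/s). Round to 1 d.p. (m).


V = 175 / 3.6 = 48.6111 m/s
Braking distance = 48.6111^2 / (2*0.67) = 1763.4628 m
Sighting distance = 48.6111 * 9 = 437.5 m
S = 1763.4628 + 437.5 = 2201.0 m

2201.0


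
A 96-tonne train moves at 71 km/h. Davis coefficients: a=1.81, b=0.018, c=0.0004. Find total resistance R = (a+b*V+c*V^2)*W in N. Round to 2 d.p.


b*V = 0.018 * 71 = 1.278
c*V^2 = 0.0004 * 5041 = 2.0164
R_per_t = 1.81 + 1.278 + 2.0164 = 5.1044 N/t
R_total = 5.1044 * 96 = 490.02 N

490.02


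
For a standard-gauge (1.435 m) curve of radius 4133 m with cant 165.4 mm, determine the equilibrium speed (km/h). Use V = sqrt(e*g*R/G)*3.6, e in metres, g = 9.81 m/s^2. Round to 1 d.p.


Convert cant: e = 165.4 mm = 0.1654 m
V_ms = sqrt(0.1654 * 9.81 * 4133 / 1.435)
V_ms = sqrt(4673.239263) = 68.3611 m/s
V = 68.3611 * 3.6 = 246.1 km/h

246.1


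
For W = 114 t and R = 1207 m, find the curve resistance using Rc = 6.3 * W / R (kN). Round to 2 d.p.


Rc = 6.3 * W / R
Rc = 6.3 * 114 / 1207
Rc = 718.2 / 1207
Rc = 0.60 kN

0.60


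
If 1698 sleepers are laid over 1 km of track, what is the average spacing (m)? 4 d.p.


Spacing = 1000 m / number of sleepers
Spacing = 1000 / 1698
Spacing = 0.5889 m

0.5889


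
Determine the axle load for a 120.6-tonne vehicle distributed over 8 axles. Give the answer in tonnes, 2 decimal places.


Load per axle = total weight / number of axles
Load = 120.6 / 8
Load = 15.08 tonnes

15.08


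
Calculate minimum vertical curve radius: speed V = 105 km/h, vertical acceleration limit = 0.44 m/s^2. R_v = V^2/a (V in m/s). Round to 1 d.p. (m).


Convert speed: V = 105 / 3.6 = 29.1667 m/s
V^2 = 850.6944 m^2/s^2
R_v = 850.6944 / 0.44
R_v = 1933.4 m

1933.4


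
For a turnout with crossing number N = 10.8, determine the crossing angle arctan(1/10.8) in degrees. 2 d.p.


1/N = 1/10.8 = 0.092593
angle = arctan(0.092593) = 0.092329 rad
angle = 0.092329 * 180/pi = 5.29 degrees

5.29


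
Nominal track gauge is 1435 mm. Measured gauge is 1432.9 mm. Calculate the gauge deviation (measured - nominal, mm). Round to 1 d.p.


Deviation = measured - nominal
Deviation = 1432.9 - 1435
Deviation = -2.1 mm

-2.1


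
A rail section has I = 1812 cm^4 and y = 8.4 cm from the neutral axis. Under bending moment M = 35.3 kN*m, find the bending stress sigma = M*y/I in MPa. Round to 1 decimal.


Convert units:
M = 35.3 kN*m = 35300000 N*mm
y = 8.4 cm = 84 mm
I = 1812 cm^4 = 18120000 mm^4
sigma = 35300000 * 84 / 18120000
sigma = 163.6 MPa

163.6


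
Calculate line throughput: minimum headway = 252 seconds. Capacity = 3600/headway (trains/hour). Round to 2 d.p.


Capacity = 3600 / headway
Capacity = 3600 / 252
Capacity = 14.29 trains/hour

14.29


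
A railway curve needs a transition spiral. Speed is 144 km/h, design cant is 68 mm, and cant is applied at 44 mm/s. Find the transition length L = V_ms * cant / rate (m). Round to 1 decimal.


Convert speed: V = 144 / 3.6 = 40.0 m/s
L = 40.0 * 68 / 44
L = 2720.0 / 44
L = 61.8 m

61.8


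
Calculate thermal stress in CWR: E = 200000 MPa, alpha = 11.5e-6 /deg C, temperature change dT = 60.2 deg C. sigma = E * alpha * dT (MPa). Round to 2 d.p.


sigma = E * alpha * dT
sigma = 200000 * 11.5e-6 * 60.2
sigma = 2.3 * 60.2
sigma = 138.46 MPa

138.46


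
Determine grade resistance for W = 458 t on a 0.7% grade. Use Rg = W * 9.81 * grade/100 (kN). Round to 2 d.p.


Rg = W * 9.81 * grade / 100
Rg = 458 * 9.81 * 0.7 / 100
Rg = 4492.98 * 0.007
Rg = 31.45 kN

31.45


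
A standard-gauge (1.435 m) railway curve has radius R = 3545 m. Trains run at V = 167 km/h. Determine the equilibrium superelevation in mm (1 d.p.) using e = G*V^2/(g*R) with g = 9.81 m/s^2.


Convert speed: V = 167 / 3.6 = 46.3889 m/s
Apply formula: e = 1.435 * 46.3889^2 / (9.81 * 3545)
e = 1.435 * 2151.929 / 34776.45
e = 0.088796 m = 88.8 mm

88.8


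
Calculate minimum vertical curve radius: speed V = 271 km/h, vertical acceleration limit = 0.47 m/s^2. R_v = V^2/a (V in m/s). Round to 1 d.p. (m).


Convert speed: V = 271 / 3.6 = 75.2778 m/s
V^2 = 5666.7438 m^2/s^2
R_v = 5666.7438 / 0.47
R_v = 12056.9 m

12056.9


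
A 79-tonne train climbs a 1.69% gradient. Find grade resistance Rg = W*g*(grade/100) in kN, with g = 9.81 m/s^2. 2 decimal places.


Rg = W * 9.81 * grade / 100
Rg = 79 * 9.81 * 1.69 / 100
Rg = 774.99 * 0.0169
Rg = 13.10 kN

13.10


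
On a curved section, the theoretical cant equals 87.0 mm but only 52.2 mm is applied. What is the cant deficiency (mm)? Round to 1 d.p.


Cant deficiency = equilibrium cant - actual cant
CD = 87.0 - 52.2
CD = 34.8 mm

34.8


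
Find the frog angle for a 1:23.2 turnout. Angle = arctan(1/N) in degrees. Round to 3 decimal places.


1/N = 1/23.2 = 0.043103
angle = arctan(0.043103) = 0.043077 rad
angle = 0.043077 * 180/pi = 2.468 degrees

2.468


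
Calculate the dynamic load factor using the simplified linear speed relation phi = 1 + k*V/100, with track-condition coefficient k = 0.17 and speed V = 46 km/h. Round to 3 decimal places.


phi = 1 + k * V / 100
phi = 1 + 0.17 * 46 / 100
phi = 1 + 0.0782
phi = 1.078

1.078


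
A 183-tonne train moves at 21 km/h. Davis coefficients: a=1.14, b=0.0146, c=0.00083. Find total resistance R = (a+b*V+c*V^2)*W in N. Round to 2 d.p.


b*V = 0.0146 * 21 = 0.3066
c*V^2 = 0.00083 * 441 = 0.36603
R_per_t = 1.14 + 0.3066 + 0.36603 = 1.81263 N/t
R_total = 1.81263 * 183 = 331.71 N

331.71


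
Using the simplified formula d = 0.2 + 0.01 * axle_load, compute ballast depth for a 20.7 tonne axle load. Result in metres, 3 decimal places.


d = 0.2 + 0.01 * 20.7
d = 0.2 + 0.207
d = 0.407 m

0.407


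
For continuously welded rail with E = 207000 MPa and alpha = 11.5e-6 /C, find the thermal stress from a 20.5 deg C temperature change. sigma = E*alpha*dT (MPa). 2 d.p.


sigma = E * alpha * dT
sigma = 207000 * 11.5e-6 * 20.5
sigma = 2.3805 * 20.5
sigma = 48.80 MPa

48.80


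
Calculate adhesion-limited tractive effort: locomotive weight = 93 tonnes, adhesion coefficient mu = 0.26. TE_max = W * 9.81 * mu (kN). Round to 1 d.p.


TE_max = W * g * mu
TE_max = 93 * 9.81 * 0.26
TE_max = 912.33 * 0.26
TE_max = 237.2 kN

237.2


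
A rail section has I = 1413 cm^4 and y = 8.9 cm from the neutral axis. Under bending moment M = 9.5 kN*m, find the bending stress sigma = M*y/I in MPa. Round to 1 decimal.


Convert units:
M = 9.5 kN*m = 9500000 N*mm
y = 8.9 cm = 89 mm
I = 1413 cm^4 = 14130000 mm^4
sigma = 9500000 * 89 / 14130000
sigma = 59.8 MPa

59.8


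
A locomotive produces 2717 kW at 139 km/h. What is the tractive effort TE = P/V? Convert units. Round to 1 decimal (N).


Convert: P = 2717 kW = 2717000 W
V = 139 / 3.6 = 38.6111 m/s
TE = 2717000 / 38.6111
TE = 70368.3 N

70368.3


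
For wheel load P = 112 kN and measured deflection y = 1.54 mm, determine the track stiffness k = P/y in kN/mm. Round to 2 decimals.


Track stiffness k = P / y
k = 112 / 1.54
k = 72.73 kN/mm

72.73


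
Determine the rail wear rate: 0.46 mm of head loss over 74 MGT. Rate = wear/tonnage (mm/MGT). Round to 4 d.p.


Wear rate = total wear / cumulative tonnage
Rate = 0.46 / 74
Rate = 0.0062 mm/MGT

0.0062


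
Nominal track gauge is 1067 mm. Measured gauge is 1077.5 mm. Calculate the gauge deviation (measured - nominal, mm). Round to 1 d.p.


Deviation = measured - nominal
Deviation = 1077.5 - 1067
Deviation = 10.5 mm

10.5


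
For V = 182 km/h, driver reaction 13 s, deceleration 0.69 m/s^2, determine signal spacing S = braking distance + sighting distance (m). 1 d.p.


V = 182 / 3.6 = 50.5556 m/s
Braking distance = 50.5556^2 / (2*0.69) = 1852.0755 m
Sighting distance = 50.5556 * 13 = 657.2222 m
S = 1852.0755 + 657.2222 = 2509.3 m

2509.3


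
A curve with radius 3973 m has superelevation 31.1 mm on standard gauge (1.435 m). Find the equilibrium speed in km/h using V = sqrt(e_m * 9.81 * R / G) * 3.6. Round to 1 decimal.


Convert cant: e = 31.1 mm = 0.0311 m
V_ms = sqrt(0.0311 * 9.81 * 3973 / 1.435)
V_ms = sqrt(844.687486) = 29.0635 m/s
V = 29.0635 * 3.6 = 104.6 km/h

104.6


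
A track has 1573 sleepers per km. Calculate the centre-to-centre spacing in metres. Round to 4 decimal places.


Spacing = 1000 m / number of sleepers
Spacing = 1000 / 1573
Spacing = 0.6357 m

0.6357


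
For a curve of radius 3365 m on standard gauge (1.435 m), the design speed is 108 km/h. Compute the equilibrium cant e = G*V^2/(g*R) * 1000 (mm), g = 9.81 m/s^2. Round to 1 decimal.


Convert speed: V = 108 / 3.6 = 30.0 m/s
Apply formula: e = 1.435 * 30.0^2 / (9.81 * 3365)
e = 1.435 * 900.0 / 33010.65
e = 0.039124 m = 39.1 mm

39.1


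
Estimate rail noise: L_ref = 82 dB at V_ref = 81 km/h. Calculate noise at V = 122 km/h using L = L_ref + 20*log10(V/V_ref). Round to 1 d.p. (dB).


V/V_ref = 122 / 81 = 1.506173
log10(1.506173) = 0.177875
20 * 0.177875 = 3.5575
L = 82 + 3.5575 = 85.6 dB

85.6


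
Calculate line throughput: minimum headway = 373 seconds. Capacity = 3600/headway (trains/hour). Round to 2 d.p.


Capacity = 3600 / headway
Capacity = 3600 / 373
Capacity = 9.65 trains/hour

9.65


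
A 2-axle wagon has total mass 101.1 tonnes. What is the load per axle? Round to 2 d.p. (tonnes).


Load per axle = total weight / number of axles
Load = 101.1 / 2
Load = 50.55 tonnes

50.55


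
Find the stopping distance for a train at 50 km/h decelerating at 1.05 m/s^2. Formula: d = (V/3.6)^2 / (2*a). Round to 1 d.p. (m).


Convert speed: V = 50 / 3.6 = 13.8889 m/s
V^2 = 192.9012
d = 192.9012 / (2 * 1.05)
d = 192.9012 / 2.1
d = 91.9 m

91.9


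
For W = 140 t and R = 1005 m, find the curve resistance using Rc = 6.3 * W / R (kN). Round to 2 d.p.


Rc = 6.3 * W / R
Rc = 6.3 * 140 / 1005
Rc = 882.0 / 1005
Rc = 0.88 kN

0.88


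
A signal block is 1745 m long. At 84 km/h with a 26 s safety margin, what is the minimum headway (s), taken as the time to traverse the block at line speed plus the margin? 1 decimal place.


V = 84 / 3.6 = 23.3333 m/s
Block traversal time = 1745 / 23.3333 = 74.7857 s
Headway = 74.7857 + 26
Headway = 100.8 s

100.8


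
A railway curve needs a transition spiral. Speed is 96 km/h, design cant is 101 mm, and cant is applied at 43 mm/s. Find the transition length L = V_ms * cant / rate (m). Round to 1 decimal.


Convert speed: V = 96 / 3.6 = 26.6667 m/s
L = 26.6667 * 101 / 43
L = 2693.3333 / 43
L = 62.6 m

62.6


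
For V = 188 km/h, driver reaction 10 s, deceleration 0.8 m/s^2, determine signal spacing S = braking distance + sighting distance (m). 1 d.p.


V = 188 / 3.6 = 52.2222 m/s
Braking distance = 52.2222^2 / (2*0.8) = 1704.4753 m
Sighting distance = 52.2222 * 10 = 522.2222 m
S = 1704.4753 + 522.2222 = 2226.7 m

2226.7


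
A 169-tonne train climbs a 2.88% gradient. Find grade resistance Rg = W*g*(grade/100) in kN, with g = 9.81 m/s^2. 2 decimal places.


Rg = W * 9.81 * grade / 100
Rg = 169 * 9.81 * 2.88 / 100
Rg = 1657.89 * 0.0288
Rg = 47.75 kN

47.75


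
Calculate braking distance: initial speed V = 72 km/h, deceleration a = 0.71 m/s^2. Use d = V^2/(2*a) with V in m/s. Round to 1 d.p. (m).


Convert speed: V = 72 / 3.6 = 20.0 m/s
V^2 = 400.0
d = 400.0 / (2 * 0.71)
d = 400.0 / 1.42
d = 281.7 m

281.7


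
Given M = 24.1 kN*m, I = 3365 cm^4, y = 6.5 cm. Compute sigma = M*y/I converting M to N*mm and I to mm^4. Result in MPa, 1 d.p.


Convert units:
M = 24.1 kN*m = 24100000 N*mm
y = 6.5 cm = 65 mm
I = 3365 cm^4 = 33650000 mm^4
sigma = 24100000 * 65 / 33650000
sigma = 46.6 MPa

46.6


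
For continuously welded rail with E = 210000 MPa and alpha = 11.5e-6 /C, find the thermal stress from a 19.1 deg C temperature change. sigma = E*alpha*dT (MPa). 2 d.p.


sigma = E * alpha * dT
sigma = 210000 * 11.5e-6 * 19.1
sigma = 2.415 * 19.1
sigma = 46.13 MPa

46.13


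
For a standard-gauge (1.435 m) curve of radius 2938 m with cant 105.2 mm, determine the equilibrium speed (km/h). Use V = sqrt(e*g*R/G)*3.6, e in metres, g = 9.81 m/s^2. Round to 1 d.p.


Convert cant: e = 105.2 mm = 0.1052 m
V_ms = sqrt(0.1052 * 9.81 * 2938 / 1.435)
V_ms = sqrt(2112.927705) = 45.9666 m/s
V = 45.9666 * 3.6 = 165.5 km/h

165.5


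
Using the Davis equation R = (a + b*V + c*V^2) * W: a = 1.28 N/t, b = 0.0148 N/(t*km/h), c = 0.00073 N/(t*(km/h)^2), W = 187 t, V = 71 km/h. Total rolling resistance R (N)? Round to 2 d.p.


b*V = 0.0148 * 71 = 1.0508
c*V^2 = 0.00073 * 5041 = 3.67993
R_per_t = 1.28 + 1.0508 + 3.67993 = 6.01073 N/t
R_total = 6.01073 * 187 = 1124.01 N

1124.01


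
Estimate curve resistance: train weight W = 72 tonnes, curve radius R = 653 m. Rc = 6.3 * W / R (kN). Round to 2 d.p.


Rc = 6.3 * W / R
Rc = 6.3 * 72 / 653
Rc = 453.6 / 653
Rc = 0.69 kN

0.69


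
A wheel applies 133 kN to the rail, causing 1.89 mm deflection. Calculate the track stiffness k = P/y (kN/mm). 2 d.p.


Track stiffness k = P / y
k = 133 / 1.89
k = 70.37 kN/mm

70.37


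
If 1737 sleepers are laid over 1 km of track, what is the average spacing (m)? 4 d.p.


Spacing = 1000 m / number of sleepers
Spacing = 1000 / 1737
Spacing = 0.5757 m

0.5757


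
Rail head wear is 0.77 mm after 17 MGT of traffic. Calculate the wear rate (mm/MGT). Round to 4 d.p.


Wear rate = total wear / cumulative tonnage
Rate = 0.77 / 17
Rate = 0.0453 mm/MGT

0.0453


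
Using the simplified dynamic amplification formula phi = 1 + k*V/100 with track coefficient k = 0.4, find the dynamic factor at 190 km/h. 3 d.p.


phi = 1 + k * V / 100
phi = 1 + 0.4 * 190 / 100
phi = 1 + 0.76
phi = 1.760

1.760


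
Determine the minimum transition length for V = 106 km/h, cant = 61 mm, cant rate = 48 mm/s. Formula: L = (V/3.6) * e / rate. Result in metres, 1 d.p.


Convert speed: V = 106 / 3.6 = 29.4444 m/s
L = 29.4444 * 61 / 48
L = 1796.1111 / 48
L = 37.4 m

37.4


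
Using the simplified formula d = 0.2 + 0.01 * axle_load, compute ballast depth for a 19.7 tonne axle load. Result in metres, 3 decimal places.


d = 0.2 + 0.01 * 19.7
d = 0.2 + 0.197
d = 0.397 m

0.397


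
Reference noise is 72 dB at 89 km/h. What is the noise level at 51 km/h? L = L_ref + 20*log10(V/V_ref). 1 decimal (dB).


V/V_ref = 51 / 89 = 0.573034
log10(0.573034) = -0.24182
20 * -0.24182 = -4.8364
L = 72 + -4.8364 = 67.2 dB

67.2


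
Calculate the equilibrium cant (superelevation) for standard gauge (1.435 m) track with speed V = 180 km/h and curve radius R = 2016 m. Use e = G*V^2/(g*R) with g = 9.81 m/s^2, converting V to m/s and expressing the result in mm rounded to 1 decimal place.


Convert speed: V = 180 / 3.6 = 50.0 m/s
Apply formula: e = 1.435 * 50.0^2 / (9.81 * 2016)
e = 1.435 * 2500.0 / 19776.96
e = 0.181398 m = 181.4 mm

181.4


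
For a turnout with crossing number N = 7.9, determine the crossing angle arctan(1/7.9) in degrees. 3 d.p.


1/N = 1/7.9 = 0.126582
angle = arctan(0.126582) = 0.125913 rad
angle = 0.125913 * 180/pi = 7.214 degrees

7.214


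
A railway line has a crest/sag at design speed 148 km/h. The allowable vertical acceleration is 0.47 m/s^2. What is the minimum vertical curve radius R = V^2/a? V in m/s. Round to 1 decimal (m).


Convert speed: V = 148 / 3.6 = 41.1111 m/s
V^2 = 1690.1235 m^2/s^2
R_v = 1690.1235 / 0.47
R_v = 3596.0 m

3596.0


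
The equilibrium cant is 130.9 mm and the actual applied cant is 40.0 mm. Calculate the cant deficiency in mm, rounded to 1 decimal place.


Cant deficiency = equilibrium cant - actual cant
CD = 130.9 - 40.0
CD = 90.9 mm

90.9


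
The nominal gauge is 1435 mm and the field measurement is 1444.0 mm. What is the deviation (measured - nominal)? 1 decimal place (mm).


Deviation = measured - nominal
Deviation = 1444.0 - 1435
Deviation = 9.0 mm

9.0


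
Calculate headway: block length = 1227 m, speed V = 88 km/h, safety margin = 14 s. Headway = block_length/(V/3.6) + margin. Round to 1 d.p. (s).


V = 88 / 3.6 = 24.4444 m/s
Block traversal time = 1227 / 24.4444 = 50.1955 s
Headway = 50.1955 + 14
Headway = 64.2 s

64.2


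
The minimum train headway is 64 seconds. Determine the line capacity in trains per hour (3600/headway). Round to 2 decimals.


Capacity = 3600 / headway
Capacity = 3600 / 64
Capacity = 56.25 trains/hour

56.25


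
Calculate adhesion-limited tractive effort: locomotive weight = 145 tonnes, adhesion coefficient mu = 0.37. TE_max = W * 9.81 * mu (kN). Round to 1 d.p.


TE_max = W * g * mu
TE_max = 145 * 9.81 * 0.37
TE_max = 1422.45 * 0.37
TE_max = 526.3 kN

526.3


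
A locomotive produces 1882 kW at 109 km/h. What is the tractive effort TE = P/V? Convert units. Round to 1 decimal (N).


Convert: P = 1882 kW = 1882000 W
V = 109 / 3.6 = 30.2778 m/s
TE = 1882000 / 30.2778
TE = 62157.8 N

62157.8


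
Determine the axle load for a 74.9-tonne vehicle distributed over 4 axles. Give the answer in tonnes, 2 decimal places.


Load per axle = total weight / number of axles
Load = 74.9 / 4
Load = 18.73 tonnes

18.73


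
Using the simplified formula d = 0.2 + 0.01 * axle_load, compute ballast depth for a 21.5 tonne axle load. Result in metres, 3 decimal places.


d = 0.2 + 0.01 * 21.5
d = 0.2 + 0.215
d = 0.415 m

0.415


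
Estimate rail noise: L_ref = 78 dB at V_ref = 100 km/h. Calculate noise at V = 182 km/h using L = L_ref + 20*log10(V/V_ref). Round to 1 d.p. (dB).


V/V_ref = 182 / 100 = 1.82
log10(1.82) = 0.260071
20 * 0.260071 = 5.2014
L = 78 + 5.2014 = 83.2 dB

83.2


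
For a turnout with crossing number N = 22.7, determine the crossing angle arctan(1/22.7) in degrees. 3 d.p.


1/N = 1/22.7 = 0.044053
angle = arctan(0.044053) = 0.044024 rad
angle = 0.044024 * 180/pi = 2.522 degrees

2.522


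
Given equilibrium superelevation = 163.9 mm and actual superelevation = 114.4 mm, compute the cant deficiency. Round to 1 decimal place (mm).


Cant deficiency = equilibrium cant - actual cant
CD = 163.9 - 114.4
CD = 49.5 mm

49.5


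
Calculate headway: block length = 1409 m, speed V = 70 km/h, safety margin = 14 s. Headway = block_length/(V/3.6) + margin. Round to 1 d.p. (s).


V = 70 / 3.6 = 19.4444 m/s
Block traversal time = 1409 / 19.4444 = 72.4629 s
Headway = 72.4629 + 14
Headway = 86.5 s

86.5


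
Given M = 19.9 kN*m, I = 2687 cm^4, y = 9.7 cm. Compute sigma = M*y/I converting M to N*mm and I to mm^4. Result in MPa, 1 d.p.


Convert units:
M = 19.9 kN*m = 19900000 N*mm
y = 9.7 cm = 97 mm
I = 2687 cm^4 = 26870000 mm^4
sigma = 19900000 * 97 / 26870000
sigma = 71.8 MPa

71.8


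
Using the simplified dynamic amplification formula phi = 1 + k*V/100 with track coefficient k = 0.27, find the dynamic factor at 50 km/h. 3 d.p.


phi = 1 + k * V / 100
phi = 1 + 0.27 * 50 / 100
phi = 1 + 0.135
phi = 1.135

1.135


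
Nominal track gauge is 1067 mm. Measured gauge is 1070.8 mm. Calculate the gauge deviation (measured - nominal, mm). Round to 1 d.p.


Deviation = measured - nominal
Deviation = 1070.8 - 1067
Deviation = 3.8 mm

3.8


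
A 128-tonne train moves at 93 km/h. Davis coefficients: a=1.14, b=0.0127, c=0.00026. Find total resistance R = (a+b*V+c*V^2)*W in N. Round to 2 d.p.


b*V = 0.0127 * 93 = 1.1811
c*V^2 = 0.00026 * 8649 = 2.24874
R_per_t = 1.14 + 1.1811 + 2.24874 = 4.56984 N/t
R_total = 4.56984 * 128 = 584.94 N

584.94


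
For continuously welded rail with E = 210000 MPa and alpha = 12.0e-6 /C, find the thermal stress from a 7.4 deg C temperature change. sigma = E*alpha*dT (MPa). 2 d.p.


sigma = E * alpha * dT
sigma = 210000 * 12.0e-6 * 7.4
sigma = 2.52 * 7.4
sigma = 18.65 MPa

18.65


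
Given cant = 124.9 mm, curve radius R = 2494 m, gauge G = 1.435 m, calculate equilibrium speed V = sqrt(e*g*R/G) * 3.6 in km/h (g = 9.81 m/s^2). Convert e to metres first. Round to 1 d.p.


Convert cant: e = 124.9 mm = 0.1249 m
V_ms = sqrt(0.1249 * 9.81 * 2494 / 1.435)
V_ms = sqrt(2129.491907) = 46.1464 m/s
V = 46.1464 * 3.6 = 166.1 km/h

166.1


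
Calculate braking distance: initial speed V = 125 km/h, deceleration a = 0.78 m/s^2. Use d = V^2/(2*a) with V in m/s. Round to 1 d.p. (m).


Convert speed: V = 125 / 3.6 = 34.7222 m/s
V^2 = 1205.6327
d = 1205.6327 / (2 * 0.78)
d = 1205.6327 / 1.56
d = 772.8 m

772.8


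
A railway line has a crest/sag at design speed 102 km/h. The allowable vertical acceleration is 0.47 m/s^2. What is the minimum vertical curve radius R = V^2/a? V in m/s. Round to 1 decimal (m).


Convert speed: V = 102 / 3.6 = 28.3333 m/s
V^2 = 802.7778 m^2/s^2
R_v = 802.7778 / 0.47
R_v = 1708.0 m

1708.0


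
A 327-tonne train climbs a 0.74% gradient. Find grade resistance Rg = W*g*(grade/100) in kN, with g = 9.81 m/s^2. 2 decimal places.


Rg = W * 9.81 * grade / 100
Rg = 327 * 9.81 * 0.74 / 100
Rg = 3207.87 * 0.0074
Rg = 23.74 kN

23.74


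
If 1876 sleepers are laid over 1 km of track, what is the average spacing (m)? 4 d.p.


Spacing = 1000 m / number of sleepers
Spacing = 1000 / 1876
Spacing = 0.5330 m

0.5330


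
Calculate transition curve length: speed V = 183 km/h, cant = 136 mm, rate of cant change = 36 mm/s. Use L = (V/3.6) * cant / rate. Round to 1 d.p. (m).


Convert speed: V = 183 / 3.6 = 50.8333 m/s
L = 50.8333 * 136 / 36
L = 6913.3333 / 36
L = 192.0 m

192.0


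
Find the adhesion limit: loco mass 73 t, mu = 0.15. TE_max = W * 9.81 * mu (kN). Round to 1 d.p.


TE_max = W * g * mu
TE_max = 73 * 9.81 * 0.15
TE_max = 716.13 * 0.15
TE_max = 107.4 kN

107.4


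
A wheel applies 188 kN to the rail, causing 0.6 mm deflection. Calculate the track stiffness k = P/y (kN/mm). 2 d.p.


Track stiffness k = P / y
k = 188 / 0.6
k = 313.33 kN/mm

313.33


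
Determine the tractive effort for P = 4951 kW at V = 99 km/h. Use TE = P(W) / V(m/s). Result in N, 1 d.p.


Convert: P = 4951 kW = 4951000 W
V = 99 / 3.6 = 27.5 m/s
TE = 4951000 / 27.5
TE = 180036.4 N

180036.4


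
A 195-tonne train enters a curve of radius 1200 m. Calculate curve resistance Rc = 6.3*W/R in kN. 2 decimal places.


Rc = 6.3 * W / R
Rc = 6.3 * 195 / 1200
Rc = 1228.5 / 1200
Rc = 1.02 kN

1.02


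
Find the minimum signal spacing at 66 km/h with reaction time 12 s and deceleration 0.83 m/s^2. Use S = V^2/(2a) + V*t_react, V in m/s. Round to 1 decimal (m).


V = 66 / 3.6 = 18.3333 m/s
Braking distance = 18.3333^2 / (2*0.83) = 202.4766 m
Sighting distance = 18.3333 * 12 = 220.0 m
S = 202.4766 + 220.0 = 422.5 m

422.5


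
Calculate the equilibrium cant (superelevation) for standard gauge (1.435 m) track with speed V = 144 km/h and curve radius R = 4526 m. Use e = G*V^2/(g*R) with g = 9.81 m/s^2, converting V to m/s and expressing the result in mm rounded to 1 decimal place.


Convert speed: V = 144 / 3.6 = 40.0 m/s
Apply formula: e = 1.435 * 40.0^2 / (9.81 * 4526)
e = 1.435 * 1600.0 / 44400.06
e = 0.051712 m = 51.7 mm

51.7


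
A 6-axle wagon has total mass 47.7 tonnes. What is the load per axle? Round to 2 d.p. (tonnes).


Load per axle = total weight / number of axles
Load = 47.7 / 6
Load = 7.95 tonnes

7.95


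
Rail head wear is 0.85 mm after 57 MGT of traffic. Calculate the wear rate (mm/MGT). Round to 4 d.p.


Wear rate = total wear / cumulative tonnage
Rate = 0.85 / 57
Rate = 0.0149 mm/MGT

0.0149


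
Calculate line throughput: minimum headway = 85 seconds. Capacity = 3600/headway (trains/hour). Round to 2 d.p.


Capacity = 3600 / headway
Capacity = 3600 / 85
Capacity = 42.35 trains/hour

42.35


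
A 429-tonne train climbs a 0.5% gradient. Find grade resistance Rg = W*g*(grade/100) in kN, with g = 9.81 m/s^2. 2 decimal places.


Rg = W * 9.81 * grade / 100
Rg = 429 * 9.81 * 0.5 / 100
Rg = 4208.49 * 0.005
Rg = 21.04 kN

21.04


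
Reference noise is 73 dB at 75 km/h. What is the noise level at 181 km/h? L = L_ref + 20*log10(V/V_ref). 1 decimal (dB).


V/V_ref = 181 / 75 = 2.413333
log10(2.413333) = 0.382617
20 * 0.382617 = 7.6523
L = 73 + 7.6523 = 80.7 dB

80.7


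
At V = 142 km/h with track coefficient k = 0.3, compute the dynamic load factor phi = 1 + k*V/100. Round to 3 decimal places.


phi = 1 + k * V / 100
phi = 1 + 0.3 * 142 / 100
phi = 1 + 0.426
phi = 1.426

1.426


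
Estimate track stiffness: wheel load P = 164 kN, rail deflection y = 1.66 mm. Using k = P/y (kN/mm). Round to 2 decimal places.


Track stiffness k = P / y
k = 164 / 1.66
k = 98.80 kN/mm

98.80


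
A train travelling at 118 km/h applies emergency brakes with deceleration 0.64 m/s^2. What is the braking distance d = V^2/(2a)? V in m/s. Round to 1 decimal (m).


Convert speed: V = 118 / 3.6 = 32.7778 m/s
V^2 = 1074.3827
d = 1074.3827 / (2 * 0.64)
d = 1074.3827 / 1.28
d = 839.4 m

839.4


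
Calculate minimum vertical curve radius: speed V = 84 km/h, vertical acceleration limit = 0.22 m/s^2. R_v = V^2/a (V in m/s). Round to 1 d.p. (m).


Convert speed: V = 84 / 3.6 = 23.3333 m/s
V^2 = 544.4444 m^2/s^2
R_v = 544.4444 / 0.22
R_v = 2474.7 m

2474.7


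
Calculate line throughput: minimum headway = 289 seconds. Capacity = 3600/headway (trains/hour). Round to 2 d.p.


Capacity = 3600 / headway
Capacity = 3600 / 289
Capacity = 12.46 trains/hour

12.46


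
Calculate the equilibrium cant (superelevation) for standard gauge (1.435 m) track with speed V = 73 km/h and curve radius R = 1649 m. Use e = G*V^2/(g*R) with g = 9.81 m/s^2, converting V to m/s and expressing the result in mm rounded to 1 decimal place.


Convert speed: V = 73 / 3.6 = 20.2778 m/s
Apply formula: e = 1.435 * 20.2778^2 / (9.81 * 1649)
e = 1.435 * 411.1883 / 16176.69
e = 0.036476 m = 36.5 mm

36.5


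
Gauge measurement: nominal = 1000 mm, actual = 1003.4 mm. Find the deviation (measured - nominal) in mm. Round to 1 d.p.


Deviation = measured - nominal
Deviation = 1003.4 - 1000
Deviation = 3.4 mm

3.4
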